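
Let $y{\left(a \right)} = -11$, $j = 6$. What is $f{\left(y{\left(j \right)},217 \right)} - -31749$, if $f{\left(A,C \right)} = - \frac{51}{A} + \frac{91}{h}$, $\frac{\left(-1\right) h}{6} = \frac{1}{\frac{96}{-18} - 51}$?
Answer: $\frac{6456389}{198} \approx 32608.0$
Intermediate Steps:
$h = \frac{18}{169}$ ($h = - \frac{6}{\frac{96}{-18} - 51} = - \frac{6}{96 \left(- \frac{1}{18}\right) - 51} = - \frac{6}{- \frac{16}{3} - 51} = - \frac{6}{- \frac{169}{3}} = \left(-6\right) \left(- \frac{3}{169}\right) = \frac{18}{169} \approx 0.10651$)
$f{\left(A,C \right)} = \frac{15379}{18} - \frac{51}{A}$ ($f{\left(A,C \right)} = - \frac{51}{A} + \frac{91}{\frac{18}{169}} = - \frac{51}{A} + 91 \cdot \frac{169}{18} = - \frac{51}{A} + \frac{15379}{18} = \frac{15379}{18} - \frac{51}{A}$)
$f{\left(y{\left(j \right)},217 \right)} - -31749 = \left(\frac{15379}{18} - \frac{51}{-11}\right) - -31749 = \left(\frac{15379}{18} - - \frac{51}{11}\right) + 31749 = \left(\frac{15379}{18} + \frac{51}{11}\right) + 31749 = \frac{170087}{198} + 31749 = \frac{6456389}{198}$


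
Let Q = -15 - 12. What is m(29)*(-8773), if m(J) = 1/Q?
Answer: 8773/27 ≈ 324.93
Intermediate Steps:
Q = -27
m(J) = -1/27 (m(J) = 1/(-27) = -1/27)
m(29)*(-8773) = -1/27*(-8773) = 8773/27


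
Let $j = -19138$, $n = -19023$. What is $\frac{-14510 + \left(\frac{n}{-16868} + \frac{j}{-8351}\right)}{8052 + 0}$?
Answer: $- \frac{97307840563}{54011538416} \approx -1.8016$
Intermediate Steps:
$\frac{-14510 + \left(\frac{n}{-16868} + \frac{j}{-8351}\right)}{8052 + 0} = \frac{-14510 - \left(- \frac{19023}{16868} - \frac{2734}{1193}\right)}{8052 + 0} = \frac{-14510 - - \frac{68811551}{20123524}}{8052} = \left(-14510 + \left(\frac{19023}{16868} + \frac{2734}{1193}\right)\right) \frac{1}{8052} = \left(-14510 + \frac{68811551}{20123524}\right) \frac{1}{8052} = \left(- \frac{291923521689}{20123524}\right) \frac{1}{8052} = - \frac{97307840563}{54011538416}$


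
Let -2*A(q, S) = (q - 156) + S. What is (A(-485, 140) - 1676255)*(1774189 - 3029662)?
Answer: 4208356795257/2 ≈ 2.1042e+12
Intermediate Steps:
A(q, S) = 78 - S/2 - q/2 (A(q, S) = -((q - 156) + S)/2 = -((-156 + q) + S)/2 = -(-156 + S + q)/2 = 78 - S/2 - q/2)
(A(-485, 140) - 1676255)*(1774189 - 3029662) = ((78 - ½*140 - ½*(-485)) - 1676255)*(1774189 - 3029662) = ((78 - 70 + 485/2) - 1676255)*(-1255473) = (501/2 - 1676255)*(-1255473) = -3352009/2*(-1255473) = 4208356795257/2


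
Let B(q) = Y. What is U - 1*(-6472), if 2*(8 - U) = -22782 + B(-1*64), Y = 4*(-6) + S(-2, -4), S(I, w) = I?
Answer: 17884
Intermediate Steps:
Y = -26 (Y = 4*(-6) - 2 = -24 - 2 = -26)
B(q) = -26
U = 11412 (U = 8 - (-22782 - 26)/2 = 8 - ½*(-22808) = 8 + 11404 = 11412)
U - 1*(-6472) = 11412 - 1*(-6472) = 11412 + 6472 = 17884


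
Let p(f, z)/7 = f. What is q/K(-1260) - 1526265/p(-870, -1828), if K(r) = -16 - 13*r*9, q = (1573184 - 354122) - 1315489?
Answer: 7479677521/29923012 ≈ 249.96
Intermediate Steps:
p(f, z) = 7*f
q = -96427 (q = 1219062 - 1315489 = -96427)
K(r) = -16 - 117*r
q/K(-1260) - 1526265/p(-870, -1828) = -96427/(-16 - 117*(-1260)) - 1526265/(7*(-870)) = -96427/(-16 + 147420) - 1526265/(-6090) = -96427/147404 - 1526265*(-1/6090) = -96427*1/147404 + 101751/406 = -96427/147404 + 101751/406 = 7479677521/29923012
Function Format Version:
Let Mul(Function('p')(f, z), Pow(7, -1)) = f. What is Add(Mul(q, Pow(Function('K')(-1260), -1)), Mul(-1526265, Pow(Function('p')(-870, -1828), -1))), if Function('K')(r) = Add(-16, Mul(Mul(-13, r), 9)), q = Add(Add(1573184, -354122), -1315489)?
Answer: Rational(7479677521, 29923012) ≈ 249.96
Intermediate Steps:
Function('p')(f, z) = Mul(7, f)
q = -96427 (q = Add(1219062, -1315489) = -96427)
Function('K')(r) = Add(-16, Mul(-117, r))
Add(Mul(q, Pow(Function('K')(-1260), -1)), Mul(-1526265, Pow(Function('p')(-870, -1828), -1))) = Add(Mul(-96427, Pow(Add(-16, Mul(-117, -1260)), -1)), Mul(-1526265, Pow(Mul(7, -870), -1))) = Add(Mul(-96427, Pow(Add(-16, 147420), -1)), Mul(-1526265, Pow(-6090, -1))) = Add(Mul(-96427, Pow(147404, -1)), Mul(-1526265, Rational(-1, 6090))) = Add(Mul(-96427, Rational(1, 147404)), Rational(101751, 406)) = Add(Rational(-96427, 147404), Rational(101751, 406)) = Rational(7479677521, 29923012)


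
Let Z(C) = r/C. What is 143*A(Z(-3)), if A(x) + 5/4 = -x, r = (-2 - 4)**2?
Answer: 6149/4 ≈ 1537.3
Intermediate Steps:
r = 36 (r = (-6)**2 = 36)
Z(C) = 36/C
A(x) = -5/4 - x
143*A(Z(-3)) = 143*(-5/4 - 36/(-3)) = 143*(-5/4 - 36*(-1)/3) = 143*(-5/4 - 1*(-12)) = 143*(-5/4 + 12) = 143*(43/4) = 6149/4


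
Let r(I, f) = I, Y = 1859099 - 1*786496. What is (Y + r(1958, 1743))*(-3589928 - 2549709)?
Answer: -6597414474357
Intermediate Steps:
Y = 1072603 (Y = 1859099 - 786496 = 1072603)
(Y + r(1958, 1743))*(-3589928 - 2549709) = (1072603 + 1958)*(-3589928 - 2549709) = 1074561*(-6139637) = -6597414474357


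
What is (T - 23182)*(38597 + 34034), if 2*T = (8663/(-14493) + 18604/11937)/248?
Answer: -48160035315347350447/28603152912 ≈ -1.6837e+9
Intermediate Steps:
T = 55405847/28603152912 (T = ((8663/(-14493) + 18604/11937)/248)/2 = ((8663*(-1/14493) + 18604*(1/11937))*(1/248))/2 = ((-8663/14493 + 18604/11937)*(1/248))/2 = ((55405847/57667647)*(1/248))/2 = (½)*(55405847/14301576456) = 55405847/28603152912 ≈ 0.0019371)
(T - 23182)*(38597 + 34034) = (55405847/28603152912 - 23182)*(38597 + 34034) = -663078235400137/28603152912*72631 = -48160035315347350447/28603152912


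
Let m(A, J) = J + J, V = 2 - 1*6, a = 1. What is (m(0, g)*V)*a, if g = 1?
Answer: -8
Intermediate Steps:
V = -4 (V = 2 - 6 = -4)
m(A, J) = 2*J
(m(0, g)*V)*a = ((2*1)*(-4))*1 = (2*(-4))*1 = -8*1 = -8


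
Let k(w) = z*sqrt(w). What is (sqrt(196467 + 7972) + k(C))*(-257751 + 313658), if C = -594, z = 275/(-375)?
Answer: 55907*sqrt(204439) - 614977*I*sqrt(66)/5 ≈ 2.5278e+7 - 9.9922e+5*I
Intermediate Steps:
z = -11/15 (z = 275*(-1/375) = -11/15 ≈ -0.73333)
k(w) = -11*sqrt(w)/15
(sqrt(196467 + 7972) + k(C))*(-257751 + 313658) = (sqrt(196467 + 7972) - 11*I*sqrt(66)/5)*(-257751 + 313658) = (sqrt(204439) - 11*I*sqrt(66)/5)*55907 = 55907*sqrt(204439) - 614977*I*sqrt(66)/5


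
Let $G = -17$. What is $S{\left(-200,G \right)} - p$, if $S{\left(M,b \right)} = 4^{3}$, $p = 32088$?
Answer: $-32024$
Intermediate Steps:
$S{\left(M,b \right)} = 64$
$S{\left(-200,G \right)} - p = 64 - 32088 = -32024$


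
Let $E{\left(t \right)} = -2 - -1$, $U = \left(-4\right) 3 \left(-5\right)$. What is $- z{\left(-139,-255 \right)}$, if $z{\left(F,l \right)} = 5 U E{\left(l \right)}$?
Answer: $300$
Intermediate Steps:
$U = 60$ ($U = \left(-12\right) \left(-5\right) = 60$)
$E{\left(t \right)} = -1$ ($E{\left(t \right)} = -2 + 1 = -1$)
$z{\left(F,l \right)} = -300$ ($z{\left(F,l \right)} = 5 \cdot 60 \left(-1\right) = 300 \left(-1\right) = -300$)
$- z{\left(-139,-255 \right)} = \left(-1\right) \left(-300\right) = 300$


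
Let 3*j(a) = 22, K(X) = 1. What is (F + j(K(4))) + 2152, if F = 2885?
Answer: 15133/3 ≈ 5044.3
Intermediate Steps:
j(a) = 22/3 (j(a) = (⅓)*22 = 22/3)
(F + j(K(4))) + 2152 = (2885 + 22/3) + 2152 = 8677/3 + 2152 = 15133/3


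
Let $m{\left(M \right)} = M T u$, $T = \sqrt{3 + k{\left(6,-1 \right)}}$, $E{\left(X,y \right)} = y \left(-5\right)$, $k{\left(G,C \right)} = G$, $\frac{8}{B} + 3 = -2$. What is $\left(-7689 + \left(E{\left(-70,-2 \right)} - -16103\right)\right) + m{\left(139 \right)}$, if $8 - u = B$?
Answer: $\frac{62136}{5} \approx 12427.0$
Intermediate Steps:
$B = - \frac{8}{5}$ ($B = \frac{8}{-3 - 2} = \frac{8}{-5} = 8 \left(- \frac{1}{5}\right) = - \frac{8}{5} \approx -1.6$)
$E{\left(X,y \right)} = - 5 y$
$u = \frac{48}{5}$ ($u = 8 - - \frac{8}{5} = 8 + \frac{8}{5} = \frac{48}{5} \approx 9.6$)
$T = 3$ ($T = \sqrt{3 + 6} = \sqrt{9} = 3$)
$m{\left(M \right)} = \frac{144 M}{5}$ ($m{\left(M \right)} = M 3 \cdot \frac{48}{5} = 3 M \frac{48}{5} = \frac{144 M}{5}$)
$\left(-7689 + \left(E{\left(-70,-2 \right)} - -16103\right)\right) + m{\left(139 \right)} = \left(-7689 - -16113\right) + \frac{144}{5} \cdot 139 = \left(-7689 + \left(10 + 16103\right)\right) + \frac{20016}{5} = \left(-7689 + 16113\right) + \frac{20016}{5} = 8424 + \frac{20016}{5} = \frac{62136}{5}$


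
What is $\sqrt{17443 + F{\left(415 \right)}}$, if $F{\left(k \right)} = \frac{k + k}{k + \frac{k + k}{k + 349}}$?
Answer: $\frac{\sqrt{2558988839}}{383} \approx 132.08$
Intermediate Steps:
$F{\left(k \right)} = \frac{2 k}{k + \frac{2 k}{349 + k}}$
$\sqrt{17443 + F{\left(415 \right)}} = \sqrt{17443 + \frac{2 \left(349 + 415\right)}{351 + 415}} = \sqrt{17443 + 2 \cdot \frac{1}{766} \cdot 764} = \sqrt{17443 + \frac{764}{383}} = \sqrt{\frac{6681433}{383}} = \frac{\sqrt{2558988839}}{383}$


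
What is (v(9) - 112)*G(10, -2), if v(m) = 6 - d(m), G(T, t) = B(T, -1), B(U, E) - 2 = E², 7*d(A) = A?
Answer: -2253/7 ≈ -321.86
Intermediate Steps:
d(A) = A/7
B(U, E) = 2 + E²
G(T, t) = 3 (G(T, t) = 2 + (-1)² = 2 + 1 = 3)
v(m) = 6 - m/7
(v(9) - 112)*G(10, -2) = ((6 - ⅐*9) - 112)*3 = ((6 - 9/7) - 112)*3 = (33/7 - 112)*3 = -751/7*3 = -2253/7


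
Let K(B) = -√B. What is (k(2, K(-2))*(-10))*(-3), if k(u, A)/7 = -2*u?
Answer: -840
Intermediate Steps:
k(u, A) = -14*u (k(u, A) = 7*(-2*u) = -14*u)
(k(2, K(-2))*(-10))*(-3) = (-14*2*(-10))*(-3) = -28*(-10)*(-3) = 280*(-3) = -840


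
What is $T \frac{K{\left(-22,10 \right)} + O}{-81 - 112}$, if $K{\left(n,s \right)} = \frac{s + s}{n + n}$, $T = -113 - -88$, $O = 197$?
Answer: $\frac{54050}{2123} \approx 25.459$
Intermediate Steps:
$T = -25$ ($T = -113 + 88 = -25$)
$K{\left(n,s \right)} = \frac{s}{n}$ ($K{\left(n,s \right)} = \frac{2 s}{2 n} = 2 s \frac{1}{2 n} = \frac{s}{n}$)
$T \frac{K{\left(-22,10 \right)} + O}{-81 - 112} = - 25 \frac{\frac{10}{-22} + 197}{-81 - 112} = - 25 \frac{10 \left(- \frac{1}{22}\right) + 197}{-193} = - 25 \left(- \frac{5}{11} + 197\right) \left(- \frac{1}{193}\right) = - 25 \cdot \frac{2162}{11} \left(- \frac{1}{193}\right) = \left(-25\right) \left(- \frac{2162}{2123}\right) = \frac{54050}{2123}$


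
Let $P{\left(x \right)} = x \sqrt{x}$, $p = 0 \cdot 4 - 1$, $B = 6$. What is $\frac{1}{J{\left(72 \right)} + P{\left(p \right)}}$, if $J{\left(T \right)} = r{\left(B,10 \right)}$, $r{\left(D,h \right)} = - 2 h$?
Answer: $- \frac{20}{401} + \frac{i}{401} \approx -0.049875 + 0.0024938 i$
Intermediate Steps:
$J{\left(T \right)} = -20$ ($J{\left(T \right)} = \left(-2\right) 10 = -20$)
$p = -1$ ($p = 0 - 1 = -1$)
$P{\left(x \right)} = x^{\frac{3}{2}}$
$\frac{1}{J{\left(72 \right)} + P{\left(p \right)}} = \frac{1}{-20 + \left(-1\right)^{\frac{3}{2}}} = \frac{1}{-20 - i} = \frac{-20 + i}{401}$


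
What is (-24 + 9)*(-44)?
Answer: 660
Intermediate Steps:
(-24 + 9)*(-44) = -15*(-44) = 660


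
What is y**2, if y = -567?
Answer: 321489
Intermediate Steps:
y**2 = (-567)**2 = 321489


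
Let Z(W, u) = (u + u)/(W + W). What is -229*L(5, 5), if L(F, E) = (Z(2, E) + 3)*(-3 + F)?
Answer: -2519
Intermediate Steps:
Z(W, u) = u/W (Z(W, u) = (2*u)/((2*W)) = (2*u)*(1/(2*W)) = u/W)
L(F, E) = (-3 + F)*(3 + E/2) (L(F, E) = (E/2 + 3)*(-3 + F) = (3 + E/2)*(-3 + F) = (-3 + F)*(3 + E/2))
-229*L(5, 5) = -229*(-9 + 3*5 - 3/2*5 + (1/2)*5*5) = -229*(-9 + 15 - 15/2 + 25/2) = -229*11 = -2519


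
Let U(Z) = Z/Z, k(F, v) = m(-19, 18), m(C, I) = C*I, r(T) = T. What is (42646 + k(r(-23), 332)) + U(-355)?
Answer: 42305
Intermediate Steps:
k(F, v) = -342 (k(F, v) = -19*18 = -342)
U(Z) = 1
(42646 + k(r(-23), 332)) + U(-355) = (42646 - 342) + 1 = 42304 + 1 = 42305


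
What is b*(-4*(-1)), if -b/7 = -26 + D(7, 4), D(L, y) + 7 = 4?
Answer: 812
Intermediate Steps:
D(L, y) = -3 (D(L, y) = -7 + 4 = -3)
b = 203 (b = -7*(-26 - 3) = -7*(-29) = 203)
b*(-4*(-1)) = 203*(-4*(-1)) = 203*4 = 812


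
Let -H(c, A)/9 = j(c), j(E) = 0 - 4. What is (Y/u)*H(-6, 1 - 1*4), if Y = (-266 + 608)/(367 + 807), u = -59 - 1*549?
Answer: -81/4696 ≈ -0.017249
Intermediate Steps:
j(E) = -4
H(c, A) = 36 (H(c, A) = -9*(-4) = 36)
u = -608 (u = -59 - 549 = -608)
Y = 171/587 (Y = 342/1174 = 342*(1/1174) = 171/587 ≈ 0.29131)
(Y/u)*H(-6, 1 - 1*4) = ((171/587)/(-608))*36 = ((171/587)*(-1/608))*36 = -9/18784*36 = -81/4696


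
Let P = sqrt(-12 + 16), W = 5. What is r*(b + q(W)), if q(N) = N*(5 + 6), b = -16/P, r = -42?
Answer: -1974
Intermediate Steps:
P = 2 (P = sqrt(4) = 2)
b = -8 (b = -16/2 = -16*1/2 = -8)
q(N) = 11*N (q(N) = N*11 = 11*N)
r*(b + q(W)) = -42*(-8 + 11*5) = -42*(-8 + 55) = -42*47 = -1974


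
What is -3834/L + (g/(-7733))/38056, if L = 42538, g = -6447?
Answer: -564011149773/6259191223912 ≈ -0.090109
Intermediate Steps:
-3834/L + (g/(-7733))/38056 = -3834/42538 - 6447/(-7733)/38056 = -3834*1/42538 - 6447*(-1/7733)*(1/38056) = -1917/21269 + (6447/7733)*(1/38056) = -1917/21269 + 6447/294287048 = -564011149773/6259191223912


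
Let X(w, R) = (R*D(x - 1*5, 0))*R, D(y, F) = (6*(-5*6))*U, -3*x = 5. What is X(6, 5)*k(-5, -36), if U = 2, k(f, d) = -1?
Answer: 9000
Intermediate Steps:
x = -5/3 (x = -⅓*5 = -5/3 ≈ -1.6667)
D(y, F) = -360 (D(y, F) = (6*(-5*6))*2 = (6*(-30))*2 = -180*2 = -360)
X(w, R) = -360*R² (X(w, R) = (R*(-360))*R = (-360*R)*R = -360*R²)
X(6, 5)*k(-5, -36) = -360*5²*(-1) = -360*25*(-1) = -9000*(-1) = 9000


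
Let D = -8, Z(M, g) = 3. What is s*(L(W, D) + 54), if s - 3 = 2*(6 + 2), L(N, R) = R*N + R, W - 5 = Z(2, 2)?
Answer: -342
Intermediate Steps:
W = 8 (W = 5 + 3 = 8)
L(N, R) = R + N*R (L(N, R) = N*R + R = R + N*R)
s = 19 (s = 3 + 2*(6 + 2) = 3 + 2*8 = 3 + 16 = 19)
s*(L(W, D) + 54) = 19*(-8*(1 + 8) + 54) = 19*(-8*9 + 54) = 19*(-72 + 54) = 19*(-18) = -342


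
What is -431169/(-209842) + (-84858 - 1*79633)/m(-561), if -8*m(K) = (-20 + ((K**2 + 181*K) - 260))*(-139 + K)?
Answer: 1999405597082/977273539375 ≈ 2.0459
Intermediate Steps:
m(K) = -(-139 + K)*(-280 + K**2 + 181*K)/8 (m(K) = -(-20 + ((K**2 + 181*K) - 260))*(-139 + K)/8 = -(-20 + (-260 + K**2 + 181*K))*(-139 + K)/8 = -(-280 + K**2 + 181*K)*(-139 + K)/8 = -(-139 + K)*(-280 + K**2 + 181*K)/8)
-431169/(-209842) + (-84858 - 1*79633)/m(-561) = -431169/(-209842) + (-84858 - 1*79633)/(-4865 - 21/4*(-561)**2 - 1/8*(-561)**3 + (25439/8)*(-561)) = -431169*(-1/209842) + (-84858 - 79633)/(-4865 - 21/4*314721 - 1/8*(-176558481) - 14271279/8) = 431169/209842 - 164491/(-4865 - 6609141/4 + 176558481/8 - 14271279/8) = 431169/209842 - 164491/18628750 = 1999405597082/977273539375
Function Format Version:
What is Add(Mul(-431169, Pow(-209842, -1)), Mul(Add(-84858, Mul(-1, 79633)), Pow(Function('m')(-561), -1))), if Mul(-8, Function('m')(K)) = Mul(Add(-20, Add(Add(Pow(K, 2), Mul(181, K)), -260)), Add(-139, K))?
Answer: Rational(1999405597082, 977273539375) ≈ 2.0459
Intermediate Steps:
Function('m')(K) = Mul(Rational(-1, 8), Add(-139, K), Add(-280, Pow(K, 2), Mul(181, K))) (Function('m')(K) = Mul(Rational(-1, 8), Mul(Add(-20, Add(Add(Pow(K, 2), Mul(181, K)), -260)), Add(-139, K))) = Mul(Rational(-1, 8), Mul(Add(-20, Add(-260, Pow(K, 2), Mul(181, K))), Add(-139, K))) = Mul(Rational(-1, 8), Mul(Add(-280, Pow(K, 2), Mul(181, K)), Add(-139, K))) = Mul(Rational(-1, 8), Mul(Add(-139, K), Add(-280, Pow(K, 2), Mul(181, K)))) = Mul(Rational(-1, 8), Add(-139, K), Add(-280, Pow(K, 2), Mul(181, K))))
Add(Mul(-431169, Pow(-209842, -1)), Mul(Add(-84858, Mul(-1, 79633)), Pow(Function('m')(-561), -1))) = Add(Mul(-431169, Pow(-209842, -1)), Mul(Add(-84858, Mul(-1, 79633)), Pow(Add(-4865, Mul(Rational(-21, 4), Pow(-561, 2)), Mul(Rational(-1, 8), Pow(-561, 3)), Mul(Rational(25439, 8), -561)), -1))) = Add(Mul(-431169, Rational(-1, 209842)), Mul(Add(-84858, -79633), Pow(Add(-4865, Mul(Rational(-21, 4), 314721), Mul(Rational(-1, 8), -176558481), Rational(-14271279, 8)), -1))) = Add(Rational(431169, 209842), Mul(-164491, Pow(Add(-4865, Rational(-6609141, 4), Rational(176558481, 8), Rational(-14271279, 8)), -1))) = Add(Rational(431169, 209842), Mul(-164491, Pow(18628750, -1))) = Add(Rational(431169, 209842), Mul(-164491, Rational(1, 18628750))) = Add(Rational(431169, 209842), Rational(-164491, 18628750)) = Rational(1999405597082, 977273539375)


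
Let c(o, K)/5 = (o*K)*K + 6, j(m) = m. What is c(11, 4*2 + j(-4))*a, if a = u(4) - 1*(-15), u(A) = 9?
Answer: 21840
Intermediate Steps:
a = 24 (a = 9 - 1*(-15) = 9 + 15 = 24)
c(o, K) = 30 + 5*o*K² (c(o, K) = 5*((o*K)*K + 6) = 5*((K*o)*K + 6) = 5*(o*K² + 6) = 5*(6 + o*K²) = 30 + 5*o*K²)
c(11, 4*2 + j(-4))*a = (30 + 5*11*(4*2 - 4)²)*24 = (30 + 5*11*(8 - 4)²)*24 = (30 + 5*11*4²)*24 = (30 + 5*11*16)*24 = (30 + 880)*24 = 910*24 = 21840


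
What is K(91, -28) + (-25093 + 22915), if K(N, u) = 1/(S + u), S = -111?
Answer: -302743/139 ≈ -2178.0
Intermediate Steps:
K(N, u) = 1/(-111 + u)
K(91, -28) + (-25093 + 22915) = 1/(-111 - 28) + (-25093 + 22915) = 1/(-139) - 2178 = -1/139 - 2178 = -302743/139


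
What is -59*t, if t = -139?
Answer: 8201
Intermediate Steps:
-59*t = -59*(-139) = 8201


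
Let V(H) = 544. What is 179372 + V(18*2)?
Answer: 179916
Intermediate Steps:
179372 + V(18*2) = 179372 + 544 = 179916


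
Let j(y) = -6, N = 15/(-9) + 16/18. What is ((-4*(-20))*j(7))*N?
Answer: 1120/3 ≈ 373.33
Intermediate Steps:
N = -7/9 (N = 15*(-⅑) + 16*(1/18) = -5/3 + 8/9 = -7/9 ≈ -0.77778)
((-4*(-20))*j(7))*N = (-4*(-20)*(-6))*(-7/9) = (80*(-6))*(-7/9) = -480*(-7/9) = 1120/3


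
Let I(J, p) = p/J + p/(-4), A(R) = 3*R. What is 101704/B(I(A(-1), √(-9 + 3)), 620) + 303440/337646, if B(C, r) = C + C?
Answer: 151720/168823 + 101704*I*√6/7 ≈ 0.89869 + 35589.0*I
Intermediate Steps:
I(J, p) = -p/4 + p/J (I(J, p) = p/J + p*(-¼) = p/J - p/4 = -p/4 + p/J)
B(C, r) = 2*C
101704/B(I(A(-1), √(-9 + 3)), 620) + 303440/337646 = 101704/((2*(-√(-9 + 3)/4 + √(-9 + 3)/((3*(-1)))))) + 303440/337646 = 101704/((2*(-I*√6/4 + √(-6)/(-3)))) + 303440*(1/337646) = 101704/((2*(-I*√6/4 + (I*√6)*(-⅓)))) + 151720/168823 = 101704/((2*(-I*√6/4 - I*√6/3))) + 151720/168823 = 101704/((2*(-7*I*√6/12))) + 151720/168823 = 101704/((-7*I*√6/6)) + 151720/168823 = 101704*(I*√6/7) + 151720/168823 = 101704*I*√6/7 + 151720/168823 = 151720/168823 + 101704*I*√6/7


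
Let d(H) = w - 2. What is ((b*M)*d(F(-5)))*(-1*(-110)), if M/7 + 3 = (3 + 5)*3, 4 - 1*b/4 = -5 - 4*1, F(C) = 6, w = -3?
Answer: -4204200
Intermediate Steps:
d(H) = -5 (d(H) = -3 - 2 = -5)
b = 52 (b = 16 - 4*(-5 - 4*1) = 16 - 4*(-5 - 4) = 16 - 4*(-9) = 16 + 36 = 52)
M = 147 (M = -21 + 7*((3 + 5)*3) = -21 + 7*(8*3) = -21 + 7*24 = -21 + 168 = 147)
((b*M)*d(F(-5)))*(-1*(-110)) = ((52*147)*(-5))*(-1*(-110)) = (7644*(-5))*110 = -38220*110 = -4204200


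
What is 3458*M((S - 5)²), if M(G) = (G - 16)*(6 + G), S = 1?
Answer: 0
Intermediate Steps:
M(G) = (-16 + G)*(6 + G)
3458*M((S - 5)²) = 3458*(-96 + ((1 - 5)²)² - 10*(1 - 5)²) = 3458*(-96 + ((-4)²)² - 10*(-4)²) = 3458*(-96 + 16² - 10*16) = 3458*(-96 + 256 - 160) = 3458*0 = 0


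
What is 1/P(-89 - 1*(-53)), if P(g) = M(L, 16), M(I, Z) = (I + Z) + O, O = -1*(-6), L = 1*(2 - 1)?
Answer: 1/23 ≈ 0.043478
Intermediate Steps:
L = 1 (L = 1*1 = 1)
O = 6
M(I, Z) = 6 + I + Z (M(I, Z) = (I + Z) + 6 = 6 + I + Z)
P(g) = 23 (P(g) = 6 + 1 + 16 = 23)
1/P(-89 - 1*(-53)) = 1/23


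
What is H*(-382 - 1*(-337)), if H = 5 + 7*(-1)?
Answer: 90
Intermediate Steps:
H = -2 (H = 5 - 7 = -2)
H*(-382 - 1*(-337)) = -2*(-382 - 1*(-337)) = -2*(-382 + 337) = -2*(-45) = 90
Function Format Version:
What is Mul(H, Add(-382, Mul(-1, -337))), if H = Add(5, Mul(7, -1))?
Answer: 90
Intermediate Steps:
H = -2 (H = Add(5, -7) = -2)
Mul(H, Add(-382, Mul(-1, -337))) = Mul(-2, Add(-382, Mul(-1, -337))) = Mul(-2, Add(-382, 337)) = Mul(-2, -45) = 90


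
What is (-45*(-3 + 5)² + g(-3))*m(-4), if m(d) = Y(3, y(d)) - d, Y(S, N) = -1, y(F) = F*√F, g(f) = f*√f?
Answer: -540 - 9*I*√3 ≈ -540.0 - 15.588*I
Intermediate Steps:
g(f) = f^(3/2)
y(F) = F^(3/2)
m(d) = -1 - d
(-45*(-3 + 5)² + g(-3))*m(-4) = (-45*(-3 + 5)² + (-3)^(3/2))*(-1 - 1*(-4)) = (-45*2² - 3*I*√3)*(-1 + 4) = (-45*4 - 3*I*√3)*3 = (-180 - 3*I*√3)*3 = -540 - 9*I*√3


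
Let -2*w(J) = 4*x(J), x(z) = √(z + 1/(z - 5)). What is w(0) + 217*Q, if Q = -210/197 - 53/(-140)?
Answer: -587729/3940 - 2*I*√5/5 ≈ -149.17 - 0.89443*I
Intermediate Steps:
Q = -18959/27580 (Q = -210*1/197 - 53*(-1/140) = -210/197 + 53/140 = -18959/27580 ≈ -0.68742)
x(z) = √(z + 1/(-5 + z))
w(J) = -2*√((1 + J*(-5 + J))/(-5 + J))
w(0) + 217*Q = -2*√(1 + 0*(-5 + 0))*(I*√5/5) + 217*(-18959/27580) = -2*√(1 + 0*(-5))*(I*√5/5) - 587729/3940 = -2*I*√5*√(1 + 0)/5 - 587729/3940 = -2*I*√5/5 - 587729/3940 = -587729/3940 - 2*I*√5/5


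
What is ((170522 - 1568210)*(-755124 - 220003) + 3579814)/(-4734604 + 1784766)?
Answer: -681463443095/1474919 ≈ -4.6203e+5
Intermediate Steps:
((170522 - 1568210)*(-755124 - 220003) + 3579814)/(-4734604 + 1784766) = (-1397688*(-975127) + 3579814)/(-2949838) = (1362923306376 + 3579814)*(-1/2949838) = 1362926886190*(-1/2949838) = -681463443095/1474919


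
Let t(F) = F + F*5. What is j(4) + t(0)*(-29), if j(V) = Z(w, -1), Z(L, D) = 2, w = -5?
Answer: 2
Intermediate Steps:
j(V) = 2
t(F) = 6*F (t(F) = F + 5*F = 6*F)
j(4) + t(0)*(-29) = 2 + (6*0)*(-29) = 2 + 0*(-29) = 2 + 0 = 2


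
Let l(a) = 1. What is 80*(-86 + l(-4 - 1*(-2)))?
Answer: -6800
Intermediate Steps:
80*(-86 + l(-4 - 1*(-2))) = 80*(-86 + 1) = 80*(-85) = -6800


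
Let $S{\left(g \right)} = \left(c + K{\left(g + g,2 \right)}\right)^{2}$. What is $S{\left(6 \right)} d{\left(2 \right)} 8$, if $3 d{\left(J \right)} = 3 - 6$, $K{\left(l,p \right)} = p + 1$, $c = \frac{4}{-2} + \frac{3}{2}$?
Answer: $-50$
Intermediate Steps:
$c = - \frac{1}{2}$ ($c = 4 \left(- \frac{1}{2}\right) + 3 \cdot \frac{1}{2} = -2 + \frac{3}{2} = - \frac{1}{2} \approx -0.5$)
$K{\left(l,p \right)} = 1 + p$
$S{\left(g \right)} = \frac{25}{4}$ ($S{\left(g \right)} = \left(- \frac{1}{2} + \left(1 + 2\right)\right)^{2} = \left(- \frac{1}{2} + 3\right)^{2} = \left(\frac{5}{2}\right)^{2} = \frac{25}{4}$)
$d{\left(J \right)} = -1$ ($d{\left(J \right)} = \frac{3 - 6}{3} = \frac{1}{3} \left(-3\right) = -1$)
$S{\left(6 \right)} d{\left(2 \right)} 8 = \frac{25}{4} \left(-1\right) 8 = \left(- \frac{25}{4}\right) 8 = -50$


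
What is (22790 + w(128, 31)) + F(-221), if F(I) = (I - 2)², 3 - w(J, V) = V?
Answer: 72491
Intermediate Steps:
w(J, V) = 3 - V
F(I) = (-2 + I)²
(22790 + w(128, 31)) + F(-221) = (22790 + (3 - 1*31)) + (-2 - 221)² = (22790 + (3 - 31)) + (-223)² = (22790 - 28) + 49729 = 22762 + 49729 = 72491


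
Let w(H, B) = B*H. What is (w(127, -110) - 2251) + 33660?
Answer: 17439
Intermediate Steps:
(w(127, -110) - 2251) + 33660 = (-110*127 - 2251) + 33660 = (-13970 - 2251) + 33660 = -16221 + 33660 = 17439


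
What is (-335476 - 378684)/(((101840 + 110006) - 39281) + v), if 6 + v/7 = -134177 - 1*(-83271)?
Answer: 714160/183819 ≈ 3.8851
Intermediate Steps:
v = -356384 (v = -42 + 7*(-134177 - 1*(-83271)) = -42 + 7*(-134177 + 83271) = -42 + 7*(-50906) = -42 - 356342 = -356384)
(-335476 - 378684)/(((101840 + 110006) - 39281) + v) = (-335476 - 378684)/(((101840 + 110006) - 39281) - 356384) = -714160/((211846 - 39281) - 356384) = -714160/(172565 - 356384) = -714160/(-183819) = -714160*(-1/183819) = 714160/183819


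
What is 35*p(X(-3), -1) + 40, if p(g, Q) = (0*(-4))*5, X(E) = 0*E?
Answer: 40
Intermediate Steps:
X(E) = 0
p(g, Q) = 0 (p(g, Q) = 0*5 = 0)
35*p(X(-3), -1) + 40 = 35*0 + 40 = 0 + 40 = 40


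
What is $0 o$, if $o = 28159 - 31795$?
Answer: $0$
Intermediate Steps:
$o = -3636$ ($o = 28159 - 31795 = -3636$)
$0 o = 0 \left(-3636\right) = 0$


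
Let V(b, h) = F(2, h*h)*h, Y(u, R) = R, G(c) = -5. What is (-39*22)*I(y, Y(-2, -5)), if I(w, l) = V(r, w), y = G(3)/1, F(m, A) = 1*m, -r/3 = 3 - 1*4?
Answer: 8580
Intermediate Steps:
r = 3 (r = -3*(3 - 1*4) = -3*(3 - 4) = -3*(-1) = 3)
F(m, A) = m
y = -5 (y = -5/1 = -5*1 = -5)
V(b, h) = 2*h
I(w, l) = 2*w
(-39*22)*I(y, Y(-2, -5)) = (-39*22)*(2*(-5)) = -858*(-10) = 8580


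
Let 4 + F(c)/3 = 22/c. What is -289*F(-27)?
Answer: 37570/9 ≈ 4174.4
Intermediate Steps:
F(c) = -12 + 66/c (F(c) = -12 + 3*(22/c) = -12 + 66/c)
-289*F(-27) = -289*(-12 + 66/(-27)) = -289*(-12 + 66*(-1/27)) = -289*(-12 - 22/9) = -289*(-130/9) = 37570/9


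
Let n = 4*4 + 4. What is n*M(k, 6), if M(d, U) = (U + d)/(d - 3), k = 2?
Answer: -160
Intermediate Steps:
n = 20 (n = 16 + 4 = 20)
M(d, U) = (U + d)/(-3 + d)
n*M(k, 6) = 20*((6 + 2)/(-3 + 2)) = 20*(8/(-1)) = 20*(-1*8) = 20*(-8) = -160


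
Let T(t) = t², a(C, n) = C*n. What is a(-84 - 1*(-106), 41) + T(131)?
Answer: 18063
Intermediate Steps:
a(-84 - 1*(-106), 41) + T(131) = (-84 - 1*(-106))*41 + 131² = (-84 + 106)*41 + 17161 = 22*41 + 17161 = 902 + 17161 = 18063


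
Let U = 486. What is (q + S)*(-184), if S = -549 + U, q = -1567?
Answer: 299920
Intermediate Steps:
S = -63 (S = -549 + 486 = -63)
(q + S)*(-184) = (-1567 - 63)*(-184) = -1630*(-184) = 299920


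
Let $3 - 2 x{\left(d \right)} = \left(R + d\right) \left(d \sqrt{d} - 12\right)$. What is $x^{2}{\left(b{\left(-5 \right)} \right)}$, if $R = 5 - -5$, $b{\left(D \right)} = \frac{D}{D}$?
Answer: $3844$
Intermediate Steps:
$b{\left(D \right)} = 1$
$R = 10$ ($R = 5 + 5 = 10$)
$x{\left(d \right)} = \frac{3}{2} - \frac{\left(-12 + d^{\frac{3}{2}}\right) \left(10 + d\right)}{2}$ ($x{\left(d \right)} = \frac{3}{2} - \frac{\left(10 + d\right) \left(d \sqrt{d} - 12\right)}{2} = \frac{3}{2} - \frac{\left(10 + d\right) \left(d^{\frac{3}{2}} - 12\right)}{2} = \frac{3}{2} - \frac{\left(10 + d\right) \left(-12 + d^{\frac{3}{2}}\right)}{2} = \frac{3}{2} - \frac{\left(-12 + d^{\frac{3}{2}}\right) \left(10 + d\right)}{2}$)
$x^{2}{\left(b{\left(-5 \right)} \right)} = \left(\frac{123}{2} - 5 \cdot 1^{\frac{3}{2}} + 6 \cdot 1 - \frac{1^{\frac{5}{2}}}{2}\right)^{2} = \left(\frac{123}{2} - 5 + 6 - \frac{1}{2}\right)^{2} = 62^{2} = 3844$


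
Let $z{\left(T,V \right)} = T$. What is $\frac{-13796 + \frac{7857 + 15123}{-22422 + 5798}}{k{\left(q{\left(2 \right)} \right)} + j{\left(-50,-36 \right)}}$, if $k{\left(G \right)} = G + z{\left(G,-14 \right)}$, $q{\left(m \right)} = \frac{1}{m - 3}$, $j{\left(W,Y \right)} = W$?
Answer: $\frac{4410917}{16624} \approx 265.33$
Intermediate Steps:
$q{\left(m \right)} = \frac{1}{-3 + m}$
$k{\left(G \right)} = 2 G$ ($k{\left(G \right)} = G + G = 2 G$)
$\frac{-13796 + \frac{7857 + 15123}{-22422 + 5798}}{k{\left(q{\left(2 \right)} \right)} + j{\left(-50,-36 \right)}} = \frac{-13796 + \frac{7857 + 15123}{-22422 + 5798}}{\frac{2}{-3 + 2} - 50} = \frac{-13796 + \frac{22980}{-16624}}{\frac{2}{-1} - 50} = \frac{-13796 + 22980 \left(- \frac{1}{16624}\right)}{2 \left(-1\right) - 50} = \frac{-13796 - \frac{5745}{4156}}{-2 - 50} = - \frac{57341921}{4156 \left(-52\right)} = \left(- \frac{57341921}{4156}\right) \left(- \frac{1}{52}\right) = \frac{4410917}{16624}$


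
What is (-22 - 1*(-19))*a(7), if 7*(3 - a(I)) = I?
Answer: -6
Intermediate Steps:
a(I) = 3 - I/7
(-22 - 1*(-19))*a(7) = (-22 - 1*(-19))*(3 - 1/7*7) = (-22 + 19)*(3 - 1) = -3*2 = -6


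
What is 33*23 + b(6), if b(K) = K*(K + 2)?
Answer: 807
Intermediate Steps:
b(K) = K*(2 + K)
33*23 + b(6) = 33*23 + 6*(2 + 6) = 759 + 6*8 = 759 + 48 = 807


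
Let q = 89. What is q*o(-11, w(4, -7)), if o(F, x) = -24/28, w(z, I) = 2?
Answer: -534/7 ≈ -76.286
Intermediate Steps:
o(F, x) = -6/7 (o(F, x) = -24*1/28 = -6/7)
q*o(-11, w(4, -7)) = 89*(-6/7) = -534/7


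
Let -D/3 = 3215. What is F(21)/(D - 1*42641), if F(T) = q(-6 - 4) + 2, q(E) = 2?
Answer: -2/26143 ≈ -7.6502e-5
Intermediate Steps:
D = -9645 (D = -3*3215 = -9645)
F(T) = 4 (F(T) = 2 + 2 = 4)
F(21)/(D - 1*42641) = 4/(-9645 - 1*42641) = 4/(-9645 - 42641) = 4/(-52286) = 4*(-1/52286) = -2/26143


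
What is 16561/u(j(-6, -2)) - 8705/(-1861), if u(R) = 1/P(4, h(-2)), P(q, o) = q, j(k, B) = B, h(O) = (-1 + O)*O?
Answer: 123288789/1861 ≈ 66249.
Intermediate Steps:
h(O) = O*(-1 + O)
u(R) = ¼ (u(R) = 1/4 = ¼)
16561/u(j(-6, -2)) - 8705/(-1861) = 16561/(¼) - 8705/(-1861) = 16561*4 - 8705*(-1/1861) = 66244 + 8705/1861 = 123288789/1861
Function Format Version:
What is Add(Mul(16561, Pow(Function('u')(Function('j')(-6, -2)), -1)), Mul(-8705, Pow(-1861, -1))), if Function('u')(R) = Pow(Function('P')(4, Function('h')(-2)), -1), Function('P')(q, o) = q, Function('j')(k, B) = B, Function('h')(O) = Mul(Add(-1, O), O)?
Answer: Rational(123288789, 1861) ≈ 66249.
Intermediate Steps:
Function('h')(O) = Mul(O, Add(-1, O))
Function('u')(R) = Rational(1, 4) (Function('u')(R) = Pow(4, -1) = Rational(1, 4))
Add(Mul(16561, Pow(Function('u')(Function('j')(-6, -2)), -1)), Mul(-8705, Pow(-1861, -1))) = Add(Mul(16561, Pow(Rational(1, 4), -1)), Mul(-8705, Pow(-1861, -1))) = Add(Mul(16561, 4), Mul(-8705, Rational(-1, 1861))) = Add(66244, Rational(8705, 1861)) = Rational(123288789, 1861)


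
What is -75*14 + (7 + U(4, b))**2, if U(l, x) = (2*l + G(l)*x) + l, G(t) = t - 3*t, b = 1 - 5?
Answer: 1551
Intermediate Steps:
b = -4
G(t) = -2*t
U(l, x) = 3*l - 2*l*x (U(l, x) = (2*l + (-2*l)*x) + l = (2*l - 2*l*x) + l = 3*l - 2*l*x)
-75*14 + (7 + U(4, b))**2 = -75*14 + (7 + 4*(3 - 2*(-4)))**2 = -1050 + (7 + 4*(3 + 8))**2 = -1050 + (7 + 4*11)**2 = -1050 + (7 + 44)**2 = -1050 + 51**2 = -1050 + 2601 = 1551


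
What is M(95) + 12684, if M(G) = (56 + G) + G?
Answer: 12930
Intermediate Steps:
M(G) = 56 + 2*G
M(95) + 12684 = (56 + 2*95) + 12684 = (56 + 190) + 12684 = 246 + 12684 = 12930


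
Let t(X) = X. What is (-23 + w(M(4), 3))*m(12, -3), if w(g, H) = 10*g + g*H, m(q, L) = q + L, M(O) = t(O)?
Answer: 261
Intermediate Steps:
M(O) = O
m(q, L) = L + q
w(g, H) = 10*g + H*g
(-23 + w(M(4), 3))*m(12, -3) = (-23 + 4*(10 + 3))*(-3 + 12) = (-23 + 4*13)*9 = (-23 + 52)*9 = 29*9 = 261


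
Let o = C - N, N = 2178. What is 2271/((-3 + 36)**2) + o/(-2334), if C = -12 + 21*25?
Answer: 790411/282414 ≈ 2.7988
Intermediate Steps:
C = 513 (C = -12 + 525 = 513)
o = -1665 (o = 513 - 1*2178 = 513 - 2178 = -1665)
2271/((-3 + 36)**2) + o/(-2334) = 2271/((-3 + 36)**2) - 1665/(-2334) = 2271/(33**2) - 1665*(-1/2334) = 2271/1089 + 555/778 = 2271*(1/1089) + 555/778 = 757/363 + 555/778 = 790411/282414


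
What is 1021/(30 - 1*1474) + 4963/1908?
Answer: 652313/344394 ≈ 1.8941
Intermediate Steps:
1021/(30 - 1*1474) + 4963/1908 = 1021/(30 - 1474) + 4963*(1/1908) = 1021/(-1444) + 4963/1908 = 1021*(-1/1444) + 4963/1908 = -1021/1444 + 4963/1908 = 652313/344394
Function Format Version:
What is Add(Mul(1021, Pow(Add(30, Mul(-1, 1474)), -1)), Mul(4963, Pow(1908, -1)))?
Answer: Rational(652313, 344394) ≈ 1.8941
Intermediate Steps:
Add(Mul(1021, Pow(Add(30, Mul(-1, 1474)), -1)), Mul(4963, Pow(1908, -1))) = Add(Mul(1021, Pow(Add(30, -1474), -1)), Mul(4963, Rational(1, 1908))) = Add(Mul(1021, Pow(-1444, -1)), Rational(4963, 1908)) = Add(Mul(1021, Rational(-1, 1444)), Rational(4963, 1908)) = Add(Rational(-1021, 1444), Rational(4963, 1908)) = Rational(652313, 344394)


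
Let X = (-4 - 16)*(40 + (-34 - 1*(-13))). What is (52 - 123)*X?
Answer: 26980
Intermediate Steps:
X = -380 (X = -20*(40 + (-34 + 13)) = -20*(40 - 21) = -20*19 = -380)
(52 - 123)*X = (52 - 123)*(-380) = -71*(-380) = 26980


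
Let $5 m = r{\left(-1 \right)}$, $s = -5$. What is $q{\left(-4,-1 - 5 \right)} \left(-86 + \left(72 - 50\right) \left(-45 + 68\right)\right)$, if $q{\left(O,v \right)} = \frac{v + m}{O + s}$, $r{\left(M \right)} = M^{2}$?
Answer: $\frac{812}{3} \approx 270.67$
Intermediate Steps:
$m = \frac{1}{5}$ ($m = \frac{\left(-1\right)^{2}}{5} = \frac{1}{5} \cdot 1 = \frac{1}{5} \approx 0.2$)
$q{\left(O,v \right)} = \frac{\frac{1}{5} + v}{-5 + O}$ ($q{\left(O,v \right)} = \frac{v + \frac{1}{5}}{O - 5} = \frac{\frac{1}{5} + v}{-5 + O}$)
$q{\left(-4,-1 - 5 \right)} \left(-86 + \left(72 - 50\right) \left(-45 + 68\right)\right) = \frac{\frac{1}{5} - 6}{-5 - 4} \left(-86 + \left(72 - 50\right) \left(-45 + 68\right)\right) = \frac{\frac{1}{5} - 6}{-9} \left(-86 + 22 \cdot 23\right) = \left(- \frac{1}{9}\right) \left(- \frac{29}{5}\right) \left(-86 + 506\right) = \frac{29}{45} \cdot 420 = \frac{812}{3}$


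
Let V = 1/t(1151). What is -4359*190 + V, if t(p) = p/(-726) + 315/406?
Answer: -7058016147/8522 ≈ -8.2821e+5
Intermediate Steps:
t(p) = 45/58 - p/726 (t(p) = p*(-1/726) + 315*(1/406) = -p/726 + 45/58 = 45/58 - p/726)
V = -10527/8522 (V = 1/(45/58 - 1/726*1151) = 1/(45/58 - 1151/726) = 1/(-8522/10527) = -10527/8522 ≈ -1.2353)
-4359*190 + V = -4359*190 - 10527/8522 = -828210 - 10527/8522 = -7058016147/8522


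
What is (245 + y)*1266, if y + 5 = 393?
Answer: 801378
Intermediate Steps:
y = 388 (y = -5 + 393 = 388)
(245 + y)*1266 = (245 + 388)*1266 = 633*1266 = 801378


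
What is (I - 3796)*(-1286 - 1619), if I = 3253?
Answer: 1577415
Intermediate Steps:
(I - 3796)*(-1286 - 1619) = (3253 - 3796)*(-1286 - 1619) = -543*(-2905) = 1577415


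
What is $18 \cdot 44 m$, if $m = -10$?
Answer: $-7920$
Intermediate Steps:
$18 \cdot 44 m = 18 \cdot 44 \left(-10\right) = 792 \left(-10\right) = -7920$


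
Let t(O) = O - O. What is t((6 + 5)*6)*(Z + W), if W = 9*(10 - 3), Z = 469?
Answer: 0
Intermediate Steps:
t(O) = 0
W = 63 (W = 9*7 = 63)
t((6 + 5)*6)*(Z + W) = 0*(469 + 63) = 0*532 = 0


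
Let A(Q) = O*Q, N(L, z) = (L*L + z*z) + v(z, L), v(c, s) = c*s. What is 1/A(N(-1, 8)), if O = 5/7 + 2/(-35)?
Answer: 35/1311 ≈ 0.026697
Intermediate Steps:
N(L, z) = L² + z² + L*z (N(L, z) = (L*L + z*z) + z*L = (L² + z²) + L*z = L² + z² + L*z)
O = 23/35 (O = 5*(⅐) + 2*(-1/35) = 5/7 - 2/35 = 23/35 ≈ 0.65714)
A(Q) = 23*Q/35
1/A(N(-1, 8)) = 1/(23*((-1)² + 8² - 1*8)/35) = 1/(23*(1 + 64 - 8)/35) = 1/((23/35)*57) = 1/(1311/35) = 35/1311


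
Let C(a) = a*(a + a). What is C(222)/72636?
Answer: 8214/6053 ≈ 1.3570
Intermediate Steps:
C(a) = 2*a**2 (C(a) = a*(2*a) = 2*a**2)
C(222)/72636 = (2*222**2)/72636 = (2*49284)*(1/72636) = 98568*(1/72636) = 8214/6053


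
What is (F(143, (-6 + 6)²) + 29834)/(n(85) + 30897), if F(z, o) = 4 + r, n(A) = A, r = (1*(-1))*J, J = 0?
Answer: 14919/15491 ≈ 0.96308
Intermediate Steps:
r = 0 (r = (1*(-1))*0 = -1*0 = 0)
F(z, o) = 4 (F(z, o) = 4 + 0 = 4)
(F(143, (-6 + 6)²) + 29834)/(n(85) + 30897) = (4 + 29834)/(85 + 30897) = 29838/30982 = 29838*(1/30982) = 14919/15491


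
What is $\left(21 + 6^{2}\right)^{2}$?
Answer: $3249$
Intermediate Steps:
$\left(21 + 6^{2}\right)^{2} = \left(21 + 36\right)^{2} = 57^{2} = 3249$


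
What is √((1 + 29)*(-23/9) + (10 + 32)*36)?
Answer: √12918/3 ≈ 37.886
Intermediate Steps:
√((1 + 29)*(-23/9) + (10 + 32)*36) = √(30*(-23*⅑) + 42*36) = √(30*(-23/9) + 1512) = √(-230/3 + 1512) = √(4306/3) = √12918/3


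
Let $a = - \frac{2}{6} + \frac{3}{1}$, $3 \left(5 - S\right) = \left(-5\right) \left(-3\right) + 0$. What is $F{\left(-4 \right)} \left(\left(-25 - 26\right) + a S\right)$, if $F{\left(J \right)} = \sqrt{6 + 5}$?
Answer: $- 51 \sqrt{11} \approx -169.15$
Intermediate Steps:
$S = 0$ ($S = 5 - \frac{\left(-5\right) \left(-3\right) + 0}{3} = 5 - \frac{15 + 0}{3} = 5 - 5 = 0$)
$a = \frac{8}{3}$ ($a = \left(-2\right) \frac{1}{6} + 3 \cdot 1 = - \frac{1}{3} + 3 = \frac{8}{3} \approx 2.6667$)
$F{\left(J \right)} = \sqrt{11}$
$F{\left(-4 \right)} \left(\left(-25 - 26\right) + a S\right) = \sqrt{11} \left(\left(-25 - 26\right) + \frac{8}{3} \cdot 0\right) = \sqrt{11} \left(\left(-25 - 26\right) + 0\right) = \sqrt{11} \left(-51 + 0\right) = \sqrt{11} \left(-51\right) = - 51 \sqrt{11}$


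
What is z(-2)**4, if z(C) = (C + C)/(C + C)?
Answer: 1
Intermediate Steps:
z(C) = 1 (z(C) = (2*C)/((2*C)) = (2*C)*(1/(2*C)) = 1)
z(-2)**4 = 1**4 = 1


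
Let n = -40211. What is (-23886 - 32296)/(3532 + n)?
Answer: 56182/36679 ≈ 1.5317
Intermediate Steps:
(-23886 - 32296)/(3532 + n) = (-23886 - 32296)/(3532 - 40211) = -56182/(-36679) = -56182*(-1/36679) = 56182/36679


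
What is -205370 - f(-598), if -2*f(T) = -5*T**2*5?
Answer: -4675420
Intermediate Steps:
f(T) = 25*T**2/2 (f(T) = -(-5*T**2)*5/2 = -(-25)*T**2/2 = 25*T**2/2)
-205370 - f(-598) = -205370 - 25*(-598)**2/2 = -205370 - 25*357604/2 = -205370 - 1*4470050 = -205370 - 4470050 = -4675420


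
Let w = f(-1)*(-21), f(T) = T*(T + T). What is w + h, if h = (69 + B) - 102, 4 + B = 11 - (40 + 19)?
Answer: -127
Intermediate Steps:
f(T) = 2*T² (f(T) = T*(2*T) = 2*T²)
B = -52 (B = -4 + (11 - (40 + 19)) = -4 + (11 - 1*59) = -4 + (11 - 59) = -4 - 48 = -52)
w = -42 (w = (2*(-1)²)*(-21) = (2*1)*(-21) = 2*(-21) = -42)
h = -85 (h = (69 - 52) - 102 = 17 - 102 = -85)
w + h = -42 - 85 = -127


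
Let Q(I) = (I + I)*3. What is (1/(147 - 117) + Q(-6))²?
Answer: 1164241/900 ≈ 1293.6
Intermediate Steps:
Q(I) = 6*I (Q(I) = (2*I)*3 = 6*I)
(1/(147 - 117) + Q(-6))² = (1/(147 - 117) + 6*(-6))² = (1/30 - 36)² = (-1079/30)² = 1164241/900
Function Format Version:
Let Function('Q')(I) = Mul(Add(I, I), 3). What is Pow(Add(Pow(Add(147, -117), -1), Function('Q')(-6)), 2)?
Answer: Rational(1164241, 900) ≈ 1293.6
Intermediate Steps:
Function('Q')(I) = Mul(6, I) (Function('Q')(I) = Mul(Mul(2, I), 3) = Mul(6, I))
Pow(Add(Pow(Add(147, -117), -1), Function('Q')(-6)), 2) = Pow(Add(Pow(Add(147, -117), -1), Mul(6, -6)), 2) = Pow(Add(Pow(30, -1), -36), 2) = Pow(Add(Rational(1, 30), -36), 2) = Pow(Rational(-1079, 30), 2) = Rational(1164241, 900)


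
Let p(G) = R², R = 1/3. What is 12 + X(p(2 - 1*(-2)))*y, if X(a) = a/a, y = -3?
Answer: 9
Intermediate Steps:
R = ⅓ ≈ 0.33333
p(G) = ⅑ (p(G) = (⅓)² = ⅑)
X(a) = 1
12 + X(p(2 - 1*(-2)))*y = 12 + 1*(-3) = 12 - 3 = 9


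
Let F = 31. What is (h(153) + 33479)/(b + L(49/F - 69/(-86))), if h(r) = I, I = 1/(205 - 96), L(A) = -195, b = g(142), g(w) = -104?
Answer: -3649212/32591 ≈ -111.97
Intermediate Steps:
b = -104
I = 1/109 ≈ 0.0091743
h(r) = 1/109
(h(153) + 33479)/(b + L(49/F - 69/(-86))) = (1/109 + 33479)/(-104 - 195) = (3649212/109)/(-299) = (3649212/109)*(-1/299) = -3649212/32591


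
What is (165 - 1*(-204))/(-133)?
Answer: -369/133 ≈ -2.7744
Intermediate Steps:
(165 - 1*(-204))/(-133) = (165 + 204)*(-1/133) = 369*(-1/133) = -369/133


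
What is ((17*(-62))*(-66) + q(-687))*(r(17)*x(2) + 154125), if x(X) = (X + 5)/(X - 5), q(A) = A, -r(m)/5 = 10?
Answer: 10623703275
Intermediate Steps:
r(m) = -50 (r(m) = -5*10 = -50)
x(X) = (5 + X)/(-5 + X)
((17*(-62))*(-66) + q(-687))*(r(17)*x(2) + 154125) = ((17*(-62))*(-66) - 687)*(-50*(5 + 2)/(-5 + 2) + 154125) = (-1054*(-66) - 687)*(-50*7/(-3) + 154125) = (69564 - 687)*(-(-50)*7/3 + 154125) = 68877*(-50*(-7/3) + 154125) = 68877*(350/3 + 154125) = 68877*(462725/3) = 10623703275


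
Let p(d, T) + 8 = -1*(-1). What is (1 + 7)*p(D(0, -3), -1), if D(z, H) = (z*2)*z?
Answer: -56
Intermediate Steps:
D(z, H) = 2*z**2 (D(z, H) = (2*z)*z = 2*z**2)
p(d, T) = -7 (p(d, T) = -8 - 1*(-1) = -8 + 1 = -7)
(1 + 7)*p(D(0, -3), -1) = (1 + 7)*(-7) = 8*(-7) = -56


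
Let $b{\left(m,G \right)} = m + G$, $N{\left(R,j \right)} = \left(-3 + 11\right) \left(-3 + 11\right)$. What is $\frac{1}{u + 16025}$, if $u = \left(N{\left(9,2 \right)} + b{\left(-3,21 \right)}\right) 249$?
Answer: $\frac{1}{36443} \approx 2.744 \cdot 10^{-5}$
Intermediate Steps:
$N{\left(R,j \right)} = 64$ ($N{\left(R,j \right)} = 8 \cdot 8 = 64$)
$b{\left(m,G \right)} = G + m$
$u = 20418$ ($u = \left(64 + \left(21 - 3\right)\right) 249 = \left(64 + 18\right) 249 = 82 \cdot 249 = 20418$)
$\frac{1}{u + 16025} = \frac{1}{20418 + 16025} = \frac{1}{36443}$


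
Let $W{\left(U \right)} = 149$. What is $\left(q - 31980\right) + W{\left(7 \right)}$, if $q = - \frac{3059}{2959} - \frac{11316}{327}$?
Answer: $- \frac{10277979040}{322531} \approx -31867.0$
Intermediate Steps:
$q = - \frac{11494779}{322531}$ ($q = \left(-3059\right) \frac{1}{2959} - \frac{3772}{109} = - \frac{3059}{2959} - \frac{3772}{109} = - \frac{11494779}{322531} \approx -35.639$)
$\left(q - 31980\right) + W{\left(7 \right)} = \left(- \frac{11494779}{322531} - 31980\right) + 149 = - \frac{10326036159}{322531} + 149 = - \frac{10277979040}{322531}$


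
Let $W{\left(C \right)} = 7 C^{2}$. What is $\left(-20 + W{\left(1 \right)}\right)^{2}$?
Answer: $169$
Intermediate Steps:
$\left(-20 + W{\left(1 \right)}\right)^{2} = \left(-20 + 7 \cdot 1^{2}\right)^{2} = \left(-20 + 7 \cdot 1\right)^{2} = \left(-20 + 7\right)^{2} = \left(-13\right)^{2} = 169$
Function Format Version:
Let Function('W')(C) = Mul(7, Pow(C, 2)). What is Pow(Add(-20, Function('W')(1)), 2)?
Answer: 169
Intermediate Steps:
Pow(Add(-20, Function('W')(1)), 2) = Pow(Add(-20, Mul(7, Pow(1, 2))), 2) = Pow(Add(-20, Mul(7, 1)), 2) = Pow(Add(-20, 7), 2) = Pow(-13, 2) = 169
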